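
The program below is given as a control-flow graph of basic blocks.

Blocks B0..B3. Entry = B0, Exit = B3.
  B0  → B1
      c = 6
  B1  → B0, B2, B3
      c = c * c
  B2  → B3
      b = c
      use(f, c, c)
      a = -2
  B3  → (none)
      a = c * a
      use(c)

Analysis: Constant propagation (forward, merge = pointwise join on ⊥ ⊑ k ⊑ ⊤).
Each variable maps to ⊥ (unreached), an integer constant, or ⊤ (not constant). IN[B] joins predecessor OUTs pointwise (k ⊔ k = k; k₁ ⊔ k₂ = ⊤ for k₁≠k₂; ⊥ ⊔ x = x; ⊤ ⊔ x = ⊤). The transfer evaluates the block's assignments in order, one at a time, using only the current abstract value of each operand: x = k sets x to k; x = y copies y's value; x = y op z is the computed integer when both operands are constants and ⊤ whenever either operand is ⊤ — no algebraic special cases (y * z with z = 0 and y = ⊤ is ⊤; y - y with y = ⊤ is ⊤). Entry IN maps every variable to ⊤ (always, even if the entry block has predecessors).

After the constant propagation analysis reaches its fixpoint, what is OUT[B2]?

Converged values:
  B0:  IN=(all ⊤)  OUT={c:6; rest ⊤}
  B1:  IN={c:6; rest ⊤}  OUT={c:36; rest ⊤}
  B2:  IN={c:36; rest ⊤}  OUT={a:-2, b:36, c:36; rest ⊤}
  B3:  IN={c:36; rest ⊤}  OUT={c:36; rest ⊤}

Merge at B2: IN[B2] = OUT[B1] = {a: ⊤, b: ⊤, c: 36, d: ⊤, e: ⊤, f: ⊤}
Applying B2's transfer function to that IN value gives OUT[B2] (row B2 above).

Answer: {a: -2, b: 36, c: 36, d: ⊤, e: ⊤, f: ⊤}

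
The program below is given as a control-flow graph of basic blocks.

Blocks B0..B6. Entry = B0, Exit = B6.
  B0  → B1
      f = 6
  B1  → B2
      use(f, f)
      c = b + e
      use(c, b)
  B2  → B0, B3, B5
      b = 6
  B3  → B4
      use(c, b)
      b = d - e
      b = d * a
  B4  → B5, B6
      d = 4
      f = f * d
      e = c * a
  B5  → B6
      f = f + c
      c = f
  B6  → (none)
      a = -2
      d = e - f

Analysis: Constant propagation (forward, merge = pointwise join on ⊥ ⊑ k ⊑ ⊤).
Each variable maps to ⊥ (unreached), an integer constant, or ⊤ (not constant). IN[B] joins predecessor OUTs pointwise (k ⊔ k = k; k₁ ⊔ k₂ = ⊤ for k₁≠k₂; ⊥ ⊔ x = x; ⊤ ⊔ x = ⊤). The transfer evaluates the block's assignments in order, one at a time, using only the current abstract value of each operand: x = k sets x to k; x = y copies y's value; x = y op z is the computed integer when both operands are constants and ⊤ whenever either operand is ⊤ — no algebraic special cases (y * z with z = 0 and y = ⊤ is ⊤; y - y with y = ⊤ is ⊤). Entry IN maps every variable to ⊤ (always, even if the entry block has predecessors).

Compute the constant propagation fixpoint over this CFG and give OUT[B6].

Per-block solution:
  B0:   IN=(all ⊤)   OUT={f:6; rest ⊤}
  B1:   IN={f:6; rest ⊤}   OUT={f:6; rest ⊤}
  B2:   IN={f:6; rest ⊤}   OUT={b:6, f:6; rest ⊤}
  B3:   IN={b:6, f:6; rest ⊤}   OUT={f:6; rest ⊤}
  B4:   IN={f:6; rest ⊤}   OUT={d:4, f:24; rest ⊤}
  B5:   IN=(all ⊤)   OUT=(all ⊤)
  B6:   IN=(all ⊤)   OUT={a:-2; rest ⊤}

Merge at B6: IN[B6] = OUT[B4] ⊔ OUT[B5] = {a: ⊤, b: ⊤, c: ⊤, d: ⊤, e: ⊤, f: ⊤}
Applying B6's transfer function to that IN value gives OUT[B6] (row B6 above).

Answer: {a: -2, b: ⊤, c: ⊤, d: ⊤, e: ⊤, f: ⊤}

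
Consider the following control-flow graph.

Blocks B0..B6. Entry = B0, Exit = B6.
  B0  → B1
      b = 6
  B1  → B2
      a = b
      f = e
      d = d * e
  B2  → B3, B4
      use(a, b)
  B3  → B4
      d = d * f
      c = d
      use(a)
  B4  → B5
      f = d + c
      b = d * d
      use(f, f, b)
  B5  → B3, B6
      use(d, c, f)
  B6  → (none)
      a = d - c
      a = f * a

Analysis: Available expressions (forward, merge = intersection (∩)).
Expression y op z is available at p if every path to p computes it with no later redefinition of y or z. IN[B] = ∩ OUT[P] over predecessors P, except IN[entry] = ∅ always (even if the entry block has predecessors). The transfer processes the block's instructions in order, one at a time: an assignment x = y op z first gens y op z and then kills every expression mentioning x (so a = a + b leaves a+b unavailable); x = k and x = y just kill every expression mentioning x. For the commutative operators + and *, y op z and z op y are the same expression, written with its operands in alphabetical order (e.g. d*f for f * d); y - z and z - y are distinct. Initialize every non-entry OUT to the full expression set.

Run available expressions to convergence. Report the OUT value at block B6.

Converged values:
  B0:   IN={}   OUT={}
  B1:   IN={}   OUT={}
  B2:   IN={}   OUT={}
  B3:   IN={}   OUT={}
  B4:   IN={}   OUT={c+d, d*d}
  B5:   IN={c+d, d*d}   OUT={c+d, d*d}
  B6:   IN={c+d, d*d}   OUT={c+d, d*d, d-c}

Merge at B6: IN[B6] = OUT[B5] = {c+d, d*d}
Applying B6's transfer function to that IN value gives OUT[B6] (row B6 above).

Answer: {c+d, d*d, d-c}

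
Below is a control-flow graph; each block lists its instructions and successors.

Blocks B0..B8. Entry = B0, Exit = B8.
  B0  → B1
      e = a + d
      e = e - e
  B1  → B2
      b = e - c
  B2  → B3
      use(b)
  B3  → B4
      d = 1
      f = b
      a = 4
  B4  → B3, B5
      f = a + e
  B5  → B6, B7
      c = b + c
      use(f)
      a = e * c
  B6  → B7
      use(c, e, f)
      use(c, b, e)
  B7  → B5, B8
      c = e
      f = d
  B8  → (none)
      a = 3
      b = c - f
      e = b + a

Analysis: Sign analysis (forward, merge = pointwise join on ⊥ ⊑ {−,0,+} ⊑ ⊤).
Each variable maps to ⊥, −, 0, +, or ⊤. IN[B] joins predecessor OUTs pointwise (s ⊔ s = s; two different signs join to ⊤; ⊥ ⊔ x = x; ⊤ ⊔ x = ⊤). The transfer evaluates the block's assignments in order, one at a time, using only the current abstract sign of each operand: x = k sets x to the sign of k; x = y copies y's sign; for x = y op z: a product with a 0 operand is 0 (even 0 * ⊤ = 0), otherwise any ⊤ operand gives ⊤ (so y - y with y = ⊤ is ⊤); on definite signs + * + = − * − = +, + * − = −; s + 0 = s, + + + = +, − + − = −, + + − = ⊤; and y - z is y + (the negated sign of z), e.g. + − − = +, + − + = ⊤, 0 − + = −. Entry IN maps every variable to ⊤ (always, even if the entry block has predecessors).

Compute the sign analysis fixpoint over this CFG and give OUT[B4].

Fixpoint table:
  B0:  IN=(all ⊤)  OUT=(all ⊤)
  B1:  IN=(all ⊤)  OUT=(all ⊤)
  B2:  IN=(all ⊤)  OUT=(all ⊤)
  B3:  IN=(all ⊤)  OUT={a:+, d:+; rest ⊤}
  B4:  IN={a:+, d:+; rest ⊤}  OUT={a:+, d:+; rest ⊤}
  B5:  IN={d:+; rest ⊤}  OUT={d:+; rest ⊤}
  B6:  IN={d:+; rest ⊤}  OUT={d:+; rest ⊤}
  B7:  IN={d:+; rest ⊤}  OUT={d:+, f:+; rest ⊤}
  B8:  IN={d:+, f:+; rest ⊤}  OUT={a:+, d:+, f:+; rest ⊤}

Merge at B4: IN[B4] = OUT[B3] = {a: +, b: ⊤, c: ⊤, d: +, e: ⊤, f: ⊤}
Applying B4's transfer function to that IN value gives OUT[B4] (row B4 above).

Answer: {a: +, b: ⊤, c: ⊤, d: +, e: ⊤, f: ⊤}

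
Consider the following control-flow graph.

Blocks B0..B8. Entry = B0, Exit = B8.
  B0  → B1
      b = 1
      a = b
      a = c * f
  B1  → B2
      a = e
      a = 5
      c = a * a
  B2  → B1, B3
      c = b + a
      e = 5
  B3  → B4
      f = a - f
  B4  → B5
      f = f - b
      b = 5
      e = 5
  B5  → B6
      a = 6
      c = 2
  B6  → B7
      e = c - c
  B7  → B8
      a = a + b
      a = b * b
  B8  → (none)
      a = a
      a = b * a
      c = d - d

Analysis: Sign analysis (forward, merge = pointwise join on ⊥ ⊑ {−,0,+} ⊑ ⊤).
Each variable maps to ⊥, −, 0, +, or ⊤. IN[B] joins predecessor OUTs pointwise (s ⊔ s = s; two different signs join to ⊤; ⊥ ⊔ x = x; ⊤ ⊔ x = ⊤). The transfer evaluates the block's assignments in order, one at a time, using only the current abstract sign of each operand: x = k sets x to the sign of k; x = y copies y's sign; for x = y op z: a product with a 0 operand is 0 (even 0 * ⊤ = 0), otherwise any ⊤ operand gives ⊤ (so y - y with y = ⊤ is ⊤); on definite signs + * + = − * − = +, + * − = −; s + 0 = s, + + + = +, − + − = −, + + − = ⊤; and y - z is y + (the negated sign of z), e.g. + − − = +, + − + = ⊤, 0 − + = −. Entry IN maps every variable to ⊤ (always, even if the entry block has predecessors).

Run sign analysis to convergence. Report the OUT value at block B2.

Answer: {a: +, b: +, c: +, d: ⊤, e: +, f: ⊤}

Trace:
Per-block solution:
  B0:  IN=(all ⊤)  OUT={b:+; rest ⊤}
  B1:  IN={b:+; rest ⊤}  OUT={a:+, b:+, c:+; rest ⊤}
  B2:  IN={a:+, b:+, c:+; rest ⊤}  OUT={a:+, b:+, c:+, e:+; rest ⊤}
  B3:  IN={a:+, b:+, c:+, e:+; rest ⊤}  OUT={a:+, b:+, c:+, e:+; rest ⊤}
  B4:  IN={a:+, b:+, c:+, e:+; rest ⊤}  OUT={a:+, b:+, c:+, e:+; rest ⊤}
  B5:  IN={a:+, b:+, c:+, e:+; rest ⊤}  OUT={a:+, b:+, c:+, e:+; rest ⊤}
  B6:  IN={a:+, b:+, c:+, e:+; rest ⊤}  OUT={a:+, b:+, c:+; rest ⊤}
  B7:  IN={a:+, b:+, c:+; rest ⊤}  OUT={a:+, b:+, c:+; rest ⊤}
  B8:  IN={a:+, b:+, c:+; rest ⊤}  OUT={a:+, b:+; rest ⊤}

Merge at B2: IN[B2] = OUT[B1] = {a: +, b: +, c: +, d: ⊤, e: ⊤, f: ⊤}
Applying B2's transfer function to that IN value gives OUT[B2] (row B2 above).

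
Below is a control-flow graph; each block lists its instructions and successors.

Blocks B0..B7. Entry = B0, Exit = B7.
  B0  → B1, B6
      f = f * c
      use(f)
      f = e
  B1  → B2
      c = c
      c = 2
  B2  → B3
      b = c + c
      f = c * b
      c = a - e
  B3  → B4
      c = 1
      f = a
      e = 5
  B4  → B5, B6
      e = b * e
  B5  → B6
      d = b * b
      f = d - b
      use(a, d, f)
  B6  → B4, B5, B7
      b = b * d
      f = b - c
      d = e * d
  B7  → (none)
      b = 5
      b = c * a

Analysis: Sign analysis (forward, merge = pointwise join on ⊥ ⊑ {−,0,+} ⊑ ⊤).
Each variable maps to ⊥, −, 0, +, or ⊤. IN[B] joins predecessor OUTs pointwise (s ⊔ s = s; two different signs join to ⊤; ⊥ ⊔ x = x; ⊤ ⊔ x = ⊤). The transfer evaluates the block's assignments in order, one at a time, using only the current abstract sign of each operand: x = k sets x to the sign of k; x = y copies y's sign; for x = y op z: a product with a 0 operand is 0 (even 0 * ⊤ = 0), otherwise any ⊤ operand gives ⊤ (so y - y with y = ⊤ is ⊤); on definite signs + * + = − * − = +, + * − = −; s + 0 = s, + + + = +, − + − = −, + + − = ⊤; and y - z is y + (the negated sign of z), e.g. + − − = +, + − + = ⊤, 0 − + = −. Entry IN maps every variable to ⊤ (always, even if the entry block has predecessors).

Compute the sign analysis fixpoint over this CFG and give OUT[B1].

Fixpoint table:
  B0: | IN=(all ⊤) | OUT=(all ⊤)
  B1: | IN=(all ⊤) | OUT={c:+; rest ⊤}
  B2: | IN={c:+; rest ⊤} | OUT={b:+, f:+; rest ⊤}
  B3: | IN={b:+, f:+; rest ⊤} | OUT={b:+, c:+, e:+; rest ⊤}
  B4: | IN=(all ⊤) | OUT=(all ⊤)
  B5: | IN=(all ⊤) | OUT=(all ⊤)
  B6: | IN=(all ⊤) | OUT=(all ⊤)
  B7: | IN=(all ⊤) | OUT=(all ⊤)

Merge at B1: IN[B1] = OUT[B0] = {a: ⊤, b: ⊤, c: ⊤, d: ⊤, e: ⊤, f: ⊤}
Applying B1's transfer function to that IN value gives OUT[B1] (row B1 above).

Answer: {a: ⊤, b: ⊤, c: +, d: ⊤, e: ⊤, f: ⊤}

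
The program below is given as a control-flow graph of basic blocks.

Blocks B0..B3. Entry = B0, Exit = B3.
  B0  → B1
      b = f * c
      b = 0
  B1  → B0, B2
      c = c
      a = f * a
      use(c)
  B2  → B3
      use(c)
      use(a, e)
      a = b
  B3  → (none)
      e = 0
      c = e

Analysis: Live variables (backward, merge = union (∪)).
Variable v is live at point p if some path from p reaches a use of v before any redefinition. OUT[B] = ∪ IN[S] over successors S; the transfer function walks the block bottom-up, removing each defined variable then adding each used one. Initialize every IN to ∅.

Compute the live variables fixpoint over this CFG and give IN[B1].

Converged values:
  B0:  IN={a, c, e, f}  OUT={a, b, c, e, f}
  B1:  IN={a, b, c, e, f}  OUT={a, b, c, e, f}
  B2:  IN={a, b, c, e}  OUT={}
  B3:  IN={}  OUT={}

Merge at B1: OUT[B1] = IN[B0] ⊔ IN[B2] = {a, b, c, e, f}
Applying B1's transfer function to that OUT value gives IN[B1] (row B1 above).

Answer: {a, b, c, e, f}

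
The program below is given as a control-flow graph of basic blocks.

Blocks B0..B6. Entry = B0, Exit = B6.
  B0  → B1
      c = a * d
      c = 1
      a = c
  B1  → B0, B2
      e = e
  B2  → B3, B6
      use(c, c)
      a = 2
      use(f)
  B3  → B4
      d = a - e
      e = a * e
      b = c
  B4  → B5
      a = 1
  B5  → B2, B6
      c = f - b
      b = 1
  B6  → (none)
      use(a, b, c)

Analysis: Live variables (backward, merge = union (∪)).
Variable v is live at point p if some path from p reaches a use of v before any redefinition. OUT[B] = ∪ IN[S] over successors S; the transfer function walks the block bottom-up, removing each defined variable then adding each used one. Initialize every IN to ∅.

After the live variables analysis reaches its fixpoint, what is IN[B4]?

Answer: {b, e, f}

Trace:
Per-block solution:
  B0:   IN={a, b, d, e, f}   OUT={a, b, c, d, e, f}
  B1:   IN={a, b, c, d, e, f}   OUT={a, b, c, d, e, f}
  B2:   IN={b, c, e, f}   OUT={a, b, c, e, f}
  B3:   IN={a, c, e, f}   OUT={b, e, f}
  B4:   IN={b, e, f}   OUT={a, b, e, f}
  B5:   IN={a, b, e, f}   OUT={a, b, c, e, f}
  B6:   IN={a, b, c}   OUT={}

Merge at B4: OUT[B4] = IN[B5] = {a, b, e, f}
Applying B4's transfer function to that OUT value gives IN[B4] (row B4 above).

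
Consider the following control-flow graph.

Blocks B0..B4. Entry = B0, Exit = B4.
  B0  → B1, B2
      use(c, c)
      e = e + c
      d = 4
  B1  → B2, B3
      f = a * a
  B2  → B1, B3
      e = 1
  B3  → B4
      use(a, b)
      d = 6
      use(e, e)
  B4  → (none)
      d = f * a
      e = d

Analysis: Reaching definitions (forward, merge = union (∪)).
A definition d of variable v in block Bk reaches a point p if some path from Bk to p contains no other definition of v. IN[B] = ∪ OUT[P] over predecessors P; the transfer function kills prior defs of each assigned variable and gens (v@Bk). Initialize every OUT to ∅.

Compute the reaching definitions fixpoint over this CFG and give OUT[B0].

Answer: {d@B0, e@B0}

Working:
Converged values:
  B0:  IN={}  OUT={d@B0, e@B0}
  B1:  IN={d@B0, e@B0, e@B2, f@B1}  OUT={d@B0, e@B0, e@B2, f@B1}
  B2:  IN={d@B0, e@B0, e@B2, f@B1}  OUT={d@B0, e@B2, f@B1}
  B3:  IN={d@B0, e@B0, e@B2, f@B1}  OUT={d@B3, e@B0, e@B2, f@B1}
  B4:  IN={d@B3, e@B0, e@B2, f@B1}  OUT={d@B4, e@B4, f@B1}

B0 is the boundary node: IN[B0] = {}
Applying B0's transfer function to that IN value gives OUT[B0] (row B0 above).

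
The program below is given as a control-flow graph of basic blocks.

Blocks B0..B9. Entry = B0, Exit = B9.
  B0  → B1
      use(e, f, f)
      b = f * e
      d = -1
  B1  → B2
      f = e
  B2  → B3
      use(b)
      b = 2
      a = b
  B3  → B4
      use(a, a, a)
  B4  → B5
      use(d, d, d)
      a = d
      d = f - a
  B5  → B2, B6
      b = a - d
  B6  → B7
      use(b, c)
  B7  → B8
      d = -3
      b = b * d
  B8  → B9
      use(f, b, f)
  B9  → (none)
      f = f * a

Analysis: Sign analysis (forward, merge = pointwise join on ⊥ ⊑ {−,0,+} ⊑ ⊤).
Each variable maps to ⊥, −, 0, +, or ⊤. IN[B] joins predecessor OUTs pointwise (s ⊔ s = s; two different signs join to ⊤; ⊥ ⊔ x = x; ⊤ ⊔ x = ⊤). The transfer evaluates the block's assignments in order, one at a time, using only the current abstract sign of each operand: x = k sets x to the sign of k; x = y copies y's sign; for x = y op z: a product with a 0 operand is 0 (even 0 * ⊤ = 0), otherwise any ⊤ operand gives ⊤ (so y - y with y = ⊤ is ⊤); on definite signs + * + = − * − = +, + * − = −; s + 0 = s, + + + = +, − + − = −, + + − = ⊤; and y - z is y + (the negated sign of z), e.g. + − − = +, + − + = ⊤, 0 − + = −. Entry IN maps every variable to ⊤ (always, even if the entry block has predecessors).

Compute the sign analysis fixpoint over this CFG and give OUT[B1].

Answer: {a: ⊤, b: ⊤, c: ⊤, d: -, e: ⊤, f: ⊤}

Trace:
Converged values:
  B0:   IN=(all ⊤)   OUT={d:-; rest ⊤}
  B1:   IN={d:-; rest ⊤}   OUT={d:-; rest ⊤}
  B2:   IN=(all ⊤)   OUT={a:+, b:+; rest ⊤}
  B3:   IN={a:+, b:+; rest ⊤}   OUT={a:+, b:+; rest ⊤}
  B4:   IN={a:+, b:+; rest ⊤}   OUT={b:+; rest ⊤}
  B5:   IN={b:+; rest ⊤}   OUT=(all ⊤)
  B6:   IN=(all ⊤)   OUT=(all ⊤)
  B7:   IN=(all ⊤)   OUT={d:-; rest ⊤}
  B8:   IN={d:-; rest ⊤}   OUT={d:-; rest ⊤}
  B9:   IN={d:-; rest ⊤}   OUT={d:-; rest ⊤}

Merge at B1: IN[B1] = OUT[B0] = {a: ⊤, b: ⊤, c: ⊤, d: -, e: ⊤, f: ⊤}
Applying B1's transfer function to that IN value gives OUT[B1] (row B1 above).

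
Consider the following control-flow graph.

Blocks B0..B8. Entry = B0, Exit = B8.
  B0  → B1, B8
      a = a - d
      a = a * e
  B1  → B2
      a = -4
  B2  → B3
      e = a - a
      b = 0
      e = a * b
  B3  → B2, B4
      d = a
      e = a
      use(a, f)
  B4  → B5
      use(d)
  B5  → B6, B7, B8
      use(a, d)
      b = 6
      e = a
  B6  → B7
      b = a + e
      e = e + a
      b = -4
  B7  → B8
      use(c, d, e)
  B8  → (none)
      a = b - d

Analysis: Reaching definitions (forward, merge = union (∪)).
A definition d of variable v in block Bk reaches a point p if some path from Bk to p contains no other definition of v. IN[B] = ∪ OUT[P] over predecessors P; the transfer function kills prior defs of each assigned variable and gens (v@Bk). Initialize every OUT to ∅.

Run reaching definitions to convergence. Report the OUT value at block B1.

Answer: {a@B1}

Trace:
Converged values:
  B0:   IN={}   OUT={a@B0}
  B1:   IN={a@B0}   OUT={a@B1}
  B2:   IN={a@B1, b@B2, d@B3, e@B3}   OUT={a@B1, b@B2, d@B3, e@B2}
  B3:   IN={a@B1, b@B2, d@B3, e@B2}   OUT={a@B1, b@B2, d@B3, e@B3}
  B4:   IN={a@B1, b@B2, d@B3, e@B3}   OUT={a@B1, b@B2, d@B3, e@B3}
  B5:   IN={a@B1, b@B2, d@B3, e@B3}   OUT={a@B1, b@B5, d@B3, e@B5}
  B6:   IN={a@B1, b@B5, d@B3, e@B5}   OUT={a@B1, b@B6, d@B3, e@B6}
  B7:   IN={a@B1, b@B5, b@B6, d@B3, e@B5, e@B6}   OUT={a@B1, b@B5, b@B6, d@B3, e@B5, e@B6}
  B8:   IN={a@B0, a@B1, b@B5, b@B6, d@B3, e@B5, e@B6}   OUT={a@B8, b@B5, b@B6, d@B3, e@B5, e@B6}

Merge at B1: IN[B1] = OUT[B0] = {a@B0}
Applying B1's transfer function to that IN value gives OUT[B1] (row B1 above).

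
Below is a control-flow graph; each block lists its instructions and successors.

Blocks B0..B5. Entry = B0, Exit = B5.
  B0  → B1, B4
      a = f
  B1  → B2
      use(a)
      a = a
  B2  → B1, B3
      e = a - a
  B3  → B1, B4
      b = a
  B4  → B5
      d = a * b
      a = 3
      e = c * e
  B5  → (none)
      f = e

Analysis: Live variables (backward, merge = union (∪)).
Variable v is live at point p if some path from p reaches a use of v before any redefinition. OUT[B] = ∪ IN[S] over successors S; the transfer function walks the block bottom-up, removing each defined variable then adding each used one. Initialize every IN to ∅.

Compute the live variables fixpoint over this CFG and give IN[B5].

Answer: {e}

Trace:
Per-block solution:
  B0: | IN={b, c, e, f} | OUT={a, b, c, e}
  B1: | IN={a, c} | OUT={a, c}
  B2: | IN={a, c} | OUT={a, c, e}
  B3: | IN={a, c, e} | OUT={a, b, c, e}
  B4: | IN={a, b, c, e} | OUT={e}
  B5: | IN={e} | OUT={}

B5 is the boundary node: OUT[B5] = {}
Applying B5's transfer function to that OUT value gives IN[B5] (row B5 above).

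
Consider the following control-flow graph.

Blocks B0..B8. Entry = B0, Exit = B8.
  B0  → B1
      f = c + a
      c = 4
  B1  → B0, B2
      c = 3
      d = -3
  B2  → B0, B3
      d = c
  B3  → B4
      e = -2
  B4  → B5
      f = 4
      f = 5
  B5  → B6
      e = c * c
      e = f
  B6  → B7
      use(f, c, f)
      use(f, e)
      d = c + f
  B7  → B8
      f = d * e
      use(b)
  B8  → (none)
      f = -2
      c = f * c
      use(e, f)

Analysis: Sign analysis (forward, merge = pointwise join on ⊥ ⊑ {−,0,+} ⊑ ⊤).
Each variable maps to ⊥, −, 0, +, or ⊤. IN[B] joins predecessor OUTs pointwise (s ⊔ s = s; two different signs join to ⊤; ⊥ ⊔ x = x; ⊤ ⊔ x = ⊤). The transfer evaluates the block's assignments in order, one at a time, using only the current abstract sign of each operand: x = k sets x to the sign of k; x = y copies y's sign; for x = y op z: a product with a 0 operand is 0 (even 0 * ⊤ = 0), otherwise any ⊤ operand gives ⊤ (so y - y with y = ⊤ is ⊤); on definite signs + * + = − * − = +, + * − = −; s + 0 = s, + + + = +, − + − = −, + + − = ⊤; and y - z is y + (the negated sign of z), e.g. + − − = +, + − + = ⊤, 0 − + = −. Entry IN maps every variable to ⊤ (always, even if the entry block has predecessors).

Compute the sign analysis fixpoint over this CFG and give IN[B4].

Per-block solution:
  B0:   IN=(all ⊤)   OUT={c:+; rest ⊤}
  B1:   IN={c:+; rest ⊤}   OUT={c:+, d:-; rest ⊤}
  B2:   IN={c:+, d:-; rest ⊤}   OUT={c:+, d:+; rest ⊤}
  B3:   IN={c:+, d:+; rest ⊤}   OUT={c:+, d:+, e:-; rest ⊤}
  B4:   IN={c:+, d:+, e:-; rest ⊤}   OUT={c:+, d:+, e:-, f:+; rest ⊤}
  B5:   IN={c:+, d:+, e:-, f:+; rest ⊤}   OUT={c:+, d:+, e:+, f:+; rest ⊤}
  B6:   IN={c:+, d:+, e:+, f:+; rest ⊤}   OUT={c:+, d:+, e:+, f:+; rest ⊤}
  B7:   IN={c:+, d:+, e:+, f:+; rest ⊤}   OUT={c:+, d:+, e:+, f:+; rest ⊤}
  B8:   IN={c:+, d:+, e:+, f:+; rest ⊤}   OUT={c:-, d:+, e:+, f:-; rest ⊤}

Merge at B4: IN[B4] = OUT[B3] = {a: ⊤, b: ⊤, c: +, d: +, e: -, f: ⊤}

Answer: {a: ⊤, b: ⊤, c: +, d: +, e: -, f: ⊤}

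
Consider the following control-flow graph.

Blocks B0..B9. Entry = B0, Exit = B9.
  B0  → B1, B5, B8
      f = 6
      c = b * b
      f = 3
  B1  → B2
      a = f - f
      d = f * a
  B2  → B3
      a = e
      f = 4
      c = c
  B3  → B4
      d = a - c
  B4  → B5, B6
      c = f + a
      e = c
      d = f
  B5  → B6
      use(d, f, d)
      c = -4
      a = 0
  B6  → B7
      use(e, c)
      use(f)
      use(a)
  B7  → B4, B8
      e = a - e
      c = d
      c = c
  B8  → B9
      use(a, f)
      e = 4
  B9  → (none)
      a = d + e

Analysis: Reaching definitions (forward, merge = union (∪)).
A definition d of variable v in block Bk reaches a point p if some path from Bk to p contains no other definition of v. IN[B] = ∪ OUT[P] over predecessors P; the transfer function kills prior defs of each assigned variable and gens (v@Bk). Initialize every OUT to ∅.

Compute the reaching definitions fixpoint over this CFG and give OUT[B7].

Converged values:
  B0:   IN={}   OUT={c@B0, f@B0}
  B1:   IN={c@B0, f@B0}   OUT={a@B1, c@B0, d@B1, f@B0}
  B2:   IN={a@B1, c@B0, d@B1, f@B0}   OUT={a@B2, c@B2, d@B1, f@B2}
  B3:   IN={a@B2, c@B2, d@B1, f@B2}   OUT={a@B2, c@B2, d@B3, f@B2}
  B4:   IN={a@B2, a@B5, c@B2, c@B7, d@B3, d@B4, e@B7, f@B0, f@B2}   OUT={a@B2, a@B5, c@B4, d@B4, e@B4, f@B0, f@B2}
  B5:   IN={a@B2, a@B5, c@B0, c@B4, d@B4, e@B4, f@B0, f@B2}   OUT={a@B5, c@B5, d@B4, e@B4, f@B0, f@B2}
  B6:   IN={a@B2, a@B5, c@B4, c@B5, d@B4, e@B4, f@B0, f@B2}   OUT={a@B2, a@B5, c@B4, c@B5, d@B4, e@B4, f@B0, f@B2}
  B7:   IN={a@B2, a@B5, c@B4, c@B5, d@B4, e@B4, f@B0, f@B2}   OUT={a@B2, a@B5, c@B7, d@B4, e@B7, f@B0, f@B2}
  B8:   IN={a@B2, a@B5, c@B0, c@B7, d@B4, e@B7, f@B0, f@B2}   OUT={a@B2, a@B5, c@B0, c@B7, d@B4, e@B8, f@B0, f@B2}
  B9:   IN={a@B2, a@B5, c@B0, c@B7, d@B4, e@B8, f@B0, f@B2}   OUT={a@B9, c@B0, c@B7, d@B4, e@B8, f@B0, f@B2}

Merge at B7: IN[B7] = OUT[B6] = {a@B2, a@B5, c@B4, c@B5, d@B4, e@B4, f@B0, f@B2}
Applying B7's transfer function to that IN value gives OUT[B7] (row B7 above).

Answer: {a@B2, a@B5, c@B7, d@B4, e@B7, f@B0, f@B2}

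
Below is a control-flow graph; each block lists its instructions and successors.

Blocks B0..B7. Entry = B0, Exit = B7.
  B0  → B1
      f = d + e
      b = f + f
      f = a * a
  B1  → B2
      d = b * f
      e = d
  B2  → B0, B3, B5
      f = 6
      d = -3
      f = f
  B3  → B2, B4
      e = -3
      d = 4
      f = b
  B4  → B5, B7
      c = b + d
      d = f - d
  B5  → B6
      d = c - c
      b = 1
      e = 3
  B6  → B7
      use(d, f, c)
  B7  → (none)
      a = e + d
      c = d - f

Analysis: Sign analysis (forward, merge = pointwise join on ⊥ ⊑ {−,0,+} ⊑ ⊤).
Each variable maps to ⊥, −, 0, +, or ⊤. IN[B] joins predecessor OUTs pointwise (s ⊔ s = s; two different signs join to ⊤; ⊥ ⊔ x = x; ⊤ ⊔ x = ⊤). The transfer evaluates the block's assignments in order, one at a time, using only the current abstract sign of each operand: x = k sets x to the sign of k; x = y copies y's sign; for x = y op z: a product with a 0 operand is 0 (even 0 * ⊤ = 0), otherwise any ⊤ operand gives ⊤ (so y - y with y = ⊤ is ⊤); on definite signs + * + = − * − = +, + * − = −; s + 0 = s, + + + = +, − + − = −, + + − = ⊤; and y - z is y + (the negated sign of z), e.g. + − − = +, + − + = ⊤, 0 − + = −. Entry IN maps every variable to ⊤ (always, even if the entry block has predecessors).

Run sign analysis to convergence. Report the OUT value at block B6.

Converged values:
  B0: | IN=(all ⊤) | OUT=(all ⊤)
  B1: | IN=(all ⊤) | OUT=(all ⊤)
  B2: | IN=(all ⊤) | OUT={d:-, f:+; rest ⊤}
  B3: | IN={d:-, f:+; rest ⊤} | OUT={d:+, e:-; rest ⊤}
  B4: | IN={d:+, e:-; rest ⊤} | OUT={e:-; rest ⊤}
  B5: | IN=(all ⊤) | OUT={b:+, e:+; rest ⊤}
  B6: | IN={b:+, e:+; rest ⊤} | OUT={b:+, e:+; rest ⊤}
  B7: | IN=(all ⊤) | OUT=(all ⊤)

Merge at B6: IN[B6] = OUT[B5] = {a: ⊤, b: +, c: ⊤, d: ⊤, e: +, f: ⊤}
Applying B6's transfer function to that IN value gives OUT[B6] (row B6 above).

Answer: {a: ⊤, b: +, c: ⊤, d: ⊤, e: +, f: ⊤}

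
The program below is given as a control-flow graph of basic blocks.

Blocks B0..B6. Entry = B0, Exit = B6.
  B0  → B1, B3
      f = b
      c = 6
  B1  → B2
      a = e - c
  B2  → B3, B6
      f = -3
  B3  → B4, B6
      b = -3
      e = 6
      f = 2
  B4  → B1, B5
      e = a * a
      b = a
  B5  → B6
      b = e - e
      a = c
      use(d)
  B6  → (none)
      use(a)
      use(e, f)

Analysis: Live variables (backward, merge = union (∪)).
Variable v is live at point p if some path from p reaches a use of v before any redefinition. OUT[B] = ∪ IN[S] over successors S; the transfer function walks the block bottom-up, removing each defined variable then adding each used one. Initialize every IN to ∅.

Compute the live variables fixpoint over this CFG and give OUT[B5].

Converged values:
  B0:   IN={a, b, d, e}   OUT={a, c, d, e}
  B1:   IN={c, d, e}   OUT={a, c, d, e}
  B2:   IN={a, c, d, e}   OUT={a, c, d, e, f}
  B3:   IN={a, c, d}   OUT={a, c, d, e, f}
  B4:   IN={a, c, d, f}   OUT={c, d, e, f}
  B5:   IN={c, d, e, f}   OUT={a, e, f}
  B6:   IN={a, e, f}   OUT={}

Merge at B5: OUT[B5] = IN[B6] = {a, e, f}

Answer: {a, e, f}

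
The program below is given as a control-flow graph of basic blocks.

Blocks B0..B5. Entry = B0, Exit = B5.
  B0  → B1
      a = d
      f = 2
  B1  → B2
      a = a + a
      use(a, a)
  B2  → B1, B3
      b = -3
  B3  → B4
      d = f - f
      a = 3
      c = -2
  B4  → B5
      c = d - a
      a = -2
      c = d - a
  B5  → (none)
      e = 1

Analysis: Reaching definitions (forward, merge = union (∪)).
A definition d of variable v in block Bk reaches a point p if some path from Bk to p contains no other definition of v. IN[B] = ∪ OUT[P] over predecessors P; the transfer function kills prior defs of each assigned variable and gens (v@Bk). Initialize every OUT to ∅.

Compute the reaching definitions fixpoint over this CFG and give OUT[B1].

Answer: {a@B1, b@B2, f@B0}

Working:
Converged values:
  B0: | IN={} | OUT={a@B0, f@B0}
  B1: | IN={a@B0, a@B1, b@B2, f@B0} | OUT={a@B1, b@B2, f@B0}
  B2: | IN={a@B1, b@B2, f@B0} | OUT={a@B1, b@B2, f@B0}
  B3: | IN={a@B1, b@B2, f@B0} | OUT={a@B3, b@B2, c@B3, d@B3, f@B0}
  B4: | IN={a@B3, b@B2, c@B3, d@B3, f@B0} | OUT={a@B4, b@B2, c@B4, d@B3, f@B0}
  B5: | IN={a@B4, b@B2, c@B4, d@B3, f@B0} | OUT={a@B4, b@B2, c@B4, d@B3, e@B5, f@B0}

Merge at B1: IN[B1] = OUT[B0] ⊔ OUT[B2] = {a@B0, a@B1, b@B2, f@B0}
Applying B1's transfer function to that IN value gives OUT[B1] (row B1 above).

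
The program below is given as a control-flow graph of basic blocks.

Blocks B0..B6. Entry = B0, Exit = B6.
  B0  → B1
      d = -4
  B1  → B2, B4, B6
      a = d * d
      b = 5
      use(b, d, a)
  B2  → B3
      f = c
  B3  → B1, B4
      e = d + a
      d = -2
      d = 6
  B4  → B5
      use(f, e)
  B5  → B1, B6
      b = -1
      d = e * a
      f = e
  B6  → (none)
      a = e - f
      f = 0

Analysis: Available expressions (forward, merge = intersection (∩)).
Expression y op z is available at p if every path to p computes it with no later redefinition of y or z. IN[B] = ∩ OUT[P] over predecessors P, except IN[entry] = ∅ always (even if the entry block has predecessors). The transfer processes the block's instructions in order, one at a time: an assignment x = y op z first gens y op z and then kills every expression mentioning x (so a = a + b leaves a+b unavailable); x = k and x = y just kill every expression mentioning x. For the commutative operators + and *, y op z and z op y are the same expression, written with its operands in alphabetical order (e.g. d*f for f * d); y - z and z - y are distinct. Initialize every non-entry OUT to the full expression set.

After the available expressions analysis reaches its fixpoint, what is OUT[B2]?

Answer: {d*d}

Derivation:
Per-block solution:
  B0: | IN={} | OUT={}
  B1: | IN={} | OUT={d*d}
  B2: | IN={d*d} | OUT={d*d}
  B3: | IN={d*d} | OUT={}
  B4: | IN={} | OUT={}
  B5: | IN={} | OUT={a*e}
  B6: | IN={} | OUT={}

Merge at B2: IN[B2] = OUT[B1] = {d*d}
Applying B2's transfer function to that IN value gives OUT[B2] (row B2 above).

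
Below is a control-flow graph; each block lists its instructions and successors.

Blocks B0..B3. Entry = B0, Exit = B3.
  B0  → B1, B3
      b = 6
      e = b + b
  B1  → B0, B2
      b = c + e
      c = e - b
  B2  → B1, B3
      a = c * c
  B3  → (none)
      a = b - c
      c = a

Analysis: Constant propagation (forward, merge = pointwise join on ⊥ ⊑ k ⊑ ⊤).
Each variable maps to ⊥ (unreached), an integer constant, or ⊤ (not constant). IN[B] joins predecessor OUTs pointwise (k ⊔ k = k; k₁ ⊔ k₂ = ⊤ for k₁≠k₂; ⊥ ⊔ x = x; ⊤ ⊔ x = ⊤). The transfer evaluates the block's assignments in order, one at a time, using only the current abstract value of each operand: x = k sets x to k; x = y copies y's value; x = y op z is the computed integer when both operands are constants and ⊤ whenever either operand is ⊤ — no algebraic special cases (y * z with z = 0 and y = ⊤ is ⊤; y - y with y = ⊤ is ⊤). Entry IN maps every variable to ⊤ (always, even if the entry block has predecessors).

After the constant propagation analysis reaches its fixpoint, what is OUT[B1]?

Converged values:
  B0:  IN=(all ⊤)  OUT={b:6, e:12; rest ⊤}
  B1:  IN={e:12; rest ⊤}  OUT={e:12; rest ⊤}
  B2:  IN={e:12; rest ⊤}  OUT={e:12; rest ⊤}
  B3:  IN={e:12; rest ⊤}  OUT={e:12; rest ⊤}

Merge at B1: IN[B1] = OUT[B0] ⊔ OUT[B2] = {a: ⊤, b: ⊤, c: ⊤, d: ⊤, e: 12, f: ⊤}
Applying B1's transfer function to that IN value gives OUT[B1] (row B1 above).

Answer: {a: ⊤, b: ⊤, c: ⊤, d: ⊤, e: 12, f: ⊤}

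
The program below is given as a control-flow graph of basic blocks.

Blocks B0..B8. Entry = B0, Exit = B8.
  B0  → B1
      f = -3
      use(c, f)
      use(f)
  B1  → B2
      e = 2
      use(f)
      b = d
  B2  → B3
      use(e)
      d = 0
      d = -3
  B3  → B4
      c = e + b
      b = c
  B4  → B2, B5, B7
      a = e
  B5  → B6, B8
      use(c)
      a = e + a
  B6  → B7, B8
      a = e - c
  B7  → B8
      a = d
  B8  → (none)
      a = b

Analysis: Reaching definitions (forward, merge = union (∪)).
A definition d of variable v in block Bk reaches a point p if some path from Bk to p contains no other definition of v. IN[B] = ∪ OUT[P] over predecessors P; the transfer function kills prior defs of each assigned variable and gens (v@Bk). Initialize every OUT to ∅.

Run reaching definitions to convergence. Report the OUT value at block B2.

Fixpoint table:
  B0:  IN={}  OUT={f@B0}
  B1:  IN={f@B0}  OUT={b@B1, e@B1, f@B0}
  B2:  IN={a@B4, b@B1, b@B3, c@B3, d@B2, e@B1, f@B0}  OUT={a@B4, b@B1, b@B3, c@B3, d@B2, e@B1, f@B0}
  B3:  IN={a@B4, b@B1, b@B3, c@B3, d@B2, e@B1, f@B0}  OUT={a@B4, b@B3, c@B3, d@B2, e@B1, f@B0}
  B4:  IN={a@B4, b@B3, c@B3, d@B2, e@B1, f@B0}  OUT={a@B4, b@B3, c@B3, d@B2, e@B1, f@B0}
  B5:  IN={a@B4, b@B3, c@B3, d@B2, e@B1, f@B0}  OUT={a@B5, b@B3, c@B3, d@B2, e@B1, f@B0}
  B6:  IN={a@B5, b@B3, c@B3, d@B2, e@B1, f@B0}  OUT={a@B6, b@B3, c@B3, d@B2, e@B1, f@B0}
  B7:  IN={a@B4, a@B6, b@B3, c@B3, d@B2, e@B1, f@B0}  OUT={a@B7, b@B3, c@B3, d@B2, e@B1, f@B0}
  B8:  IN={a@B5, a@B6, a@B7, b@B3, c@B3, d@B2, e@B1, f@B0}  OUT={a@B8, b@B3, c@B3, d@B2, e@B1, f@B0}

Merge at B2: IN[B2] = OUT[B1] ⊔ OUT[B4] = {a@B4, b@B1, b@B3, c@B3, d@B2, e@B1, f@B0}
Applying B2's transfer function to that IN value gives OUT[B2] (row B2 above).

Answer: {a@B4, b@B1, b@B3, c@B3, d@B2, e@B1, f@B0}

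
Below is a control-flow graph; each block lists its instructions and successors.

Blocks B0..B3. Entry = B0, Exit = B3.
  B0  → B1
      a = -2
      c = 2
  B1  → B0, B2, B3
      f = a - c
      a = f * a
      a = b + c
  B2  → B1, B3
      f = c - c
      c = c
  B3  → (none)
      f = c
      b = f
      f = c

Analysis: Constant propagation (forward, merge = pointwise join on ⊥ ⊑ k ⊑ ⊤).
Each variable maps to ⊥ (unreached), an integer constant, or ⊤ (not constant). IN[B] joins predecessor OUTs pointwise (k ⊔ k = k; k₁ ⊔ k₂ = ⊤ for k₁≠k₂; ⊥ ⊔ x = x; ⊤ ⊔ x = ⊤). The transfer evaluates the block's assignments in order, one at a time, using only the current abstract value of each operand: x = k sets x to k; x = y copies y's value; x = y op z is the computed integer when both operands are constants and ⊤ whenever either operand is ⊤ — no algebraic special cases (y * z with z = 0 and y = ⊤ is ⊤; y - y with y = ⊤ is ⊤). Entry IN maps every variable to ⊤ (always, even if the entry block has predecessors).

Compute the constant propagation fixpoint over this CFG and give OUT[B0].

Answer: {a: -2, b: ⊤, c: 2, d: ⊤, e: ⊤, f: ⊤}

Working:
Converged values:
  B0:  IN=(all ⊤)  OUT={a:-2, c:2; rest ⊤}
  B1:  IN={c:2; rest ⊤}  OUT={c:2; rest ⊤}
  B2:  IN={c:2; rest ⊤}  OUT={c:2, f:0; rest ⊤}
  B3:  IN={c:2; rest ⊤}  OUT={b:2, c:2, f:2; rest ⊤}

Merge at B0 (entry node, so the boundary value (all ⊤) is joined with the incoming edge(s)): IN[B0] = (all ⊤) ⊔ OUT[B1] = {a: ⊤, b: ⊤, c: ⊤, d: ⊤, e: ⊤, f: ⊤}
Applying B0's transfer function to that IN value gives OUT[B0] (row B0 above).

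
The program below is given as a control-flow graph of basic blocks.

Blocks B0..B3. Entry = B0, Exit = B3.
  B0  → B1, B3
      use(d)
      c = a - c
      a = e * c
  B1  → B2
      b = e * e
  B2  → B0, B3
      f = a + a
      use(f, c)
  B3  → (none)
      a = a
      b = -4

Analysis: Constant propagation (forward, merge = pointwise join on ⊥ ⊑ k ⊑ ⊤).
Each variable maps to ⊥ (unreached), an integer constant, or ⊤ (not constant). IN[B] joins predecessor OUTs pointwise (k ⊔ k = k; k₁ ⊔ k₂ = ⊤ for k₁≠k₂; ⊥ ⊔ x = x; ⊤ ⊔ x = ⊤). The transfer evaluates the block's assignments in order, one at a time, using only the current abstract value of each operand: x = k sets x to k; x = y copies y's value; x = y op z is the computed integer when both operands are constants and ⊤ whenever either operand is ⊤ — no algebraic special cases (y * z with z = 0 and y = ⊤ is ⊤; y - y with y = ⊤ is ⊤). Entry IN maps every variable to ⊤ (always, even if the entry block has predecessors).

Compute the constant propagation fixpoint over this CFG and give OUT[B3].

Per-block solution:
  B0:  IN=(all ⊤)  OUT=(all ⊤)
  B1:  IN=(all ⊤)  OUT=(all ⊤)
  B2:  IN=(all ⊤)  OUT=(all ⊤)
  B3:  IN=(all ⊤)  OUT={b:-4; rest ⊤}

Merge at B3: IN[B3] = OUT[B0] ⊔ OUT[B2] = {a: ⊤, b: ⊤, c: ⊤, d: ⊤, e: ⊤, f: ⊤}
Applying B3's transfer function to that IN value gives OUT[B3] (row B3 above).

Answer: {a: ⊤, b: -4, c: ⊤, d: ⊤, e: ⊤, f: ⊤}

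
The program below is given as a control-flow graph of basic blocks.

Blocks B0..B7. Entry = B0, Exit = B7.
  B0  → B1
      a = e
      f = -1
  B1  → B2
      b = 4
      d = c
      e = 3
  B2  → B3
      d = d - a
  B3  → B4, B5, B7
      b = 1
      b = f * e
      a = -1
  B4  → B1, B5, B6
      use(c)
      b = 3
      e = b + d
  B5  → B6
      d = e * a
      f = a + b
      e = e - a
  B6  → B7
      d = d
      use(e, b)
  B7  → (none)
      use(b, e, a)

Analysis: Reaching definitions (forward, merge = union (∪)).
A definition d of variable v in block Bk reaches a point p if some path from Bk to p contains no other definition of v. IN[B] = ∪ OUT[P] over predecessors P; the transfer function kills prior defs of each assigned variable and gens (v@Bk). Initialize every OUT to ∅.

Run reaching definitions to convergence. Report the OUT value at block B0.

Per-block solution:
  B0: | IN={} | OUT={a@B0, f@B0}
  B1: | IN={a@B0, a@B3, b@B4, d@B2, e@B4, f@B0} | OUT={a@B0, a@B3, b@B1, d@B1, e@B1, f@B0}
  B2: | IN={a@B0, a@B3, b@B1, d@B1, e@B1, f@B0} | OUT={a@B0, a@B3, b@B1, d@B2, e@B1, f@B0}
  B3: | IN={a@B0, a@B3, b@B1, d@B2, e@B1, f@B0} | OUT={a@B3, b@B3, d@B2, e@B1, f@B0}
  B4: | IN={a@B3, b@B3, d@B2, e@B1, f@B0} | OUT={a@B3, b@B4, d@B2, e@B4, f@B0}
  B5: | IN={a@B3, b@B3, b@B4, d@B2, e@B1, e@B4, f@B0} | OUT={a@B3, b@B3, b@B4, d@B5, e@B5, f@B5}
  B6: | IN={a@B3, b@B3, b@B4, d@B2, d@B5, e@B4, e@B5, f@B0, f@B5} | OUT={a@B3, b@B3, b@B4, d@B6, e@B4, e@B5, f@B0, f@B5}
  B7: | IN={a@B3, b@B3, b@B4, d@B2, d@B6, e@B1, e@B4, e@B5, f@B0, f@B5} | OUT={a@B3, b@B3, b@B4, d@B2, d@B6, e@B1, e@B4, e@B5, f@B0, f@B5}

B0 is the boundary node: IN[B0] = {}
Applying B0's transfer function to that IN value gives OUT[B0] (row B0 above).

Answer: {a@B0, f@B0}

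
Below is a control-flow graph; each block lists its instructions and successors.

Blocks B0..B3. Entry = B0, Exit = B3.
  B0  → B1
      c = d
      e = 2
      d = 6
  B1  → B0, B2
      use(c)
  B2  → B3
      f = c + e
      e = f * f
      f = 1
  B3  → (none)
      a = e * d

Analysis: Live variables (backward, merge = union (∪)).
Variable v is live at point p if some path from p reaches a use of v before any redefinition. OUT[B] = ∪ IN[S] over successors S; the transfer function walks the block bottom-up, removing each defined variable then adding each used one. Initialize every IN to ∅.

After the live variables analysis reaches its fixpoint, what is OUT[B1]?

Converged values:
  B0:   IN={d}   OUT={c, d, e}
  B1:   IN={c, d, e}   OUT={c, d, e}
  B2:   IN={c, d, e}   OUT={d, e}
  B3:   IN={d, e}   OUT={}

Merge at B1: OUT[B1] = IN[B0] ⊔ IN[B2] = {c, d, e}

Answer: {c, d, e}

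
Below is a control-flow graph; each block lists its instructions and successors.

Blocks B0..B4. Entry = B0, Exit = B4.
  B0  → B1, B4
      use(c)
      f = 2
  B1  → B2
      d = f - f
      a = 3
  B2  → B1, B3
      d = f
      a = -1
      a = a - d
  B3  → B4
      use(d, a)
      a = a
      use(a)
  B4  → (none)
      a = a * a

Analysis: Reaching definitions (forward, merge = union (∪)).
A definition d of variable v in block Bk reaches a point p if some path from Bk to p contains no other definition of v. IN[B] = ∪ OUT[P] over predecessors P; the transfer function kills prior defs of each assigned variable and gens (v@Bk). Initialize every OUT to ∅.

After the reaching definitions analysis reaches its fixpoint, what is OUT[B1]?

Per-block solution:
  B0:   IN={}   OUT={f@B0}
  B1:   IN={a@B2, d@B2, f@B0}   OUT={a@B1, d@B1, f@B0}
  B2:   IN={a@B1, d@B1, f@B0}   OUT={a@B2, d@B2, f@B0}
  B3:   IN={a@B2, d@B2, f@B0}   OUT={a@B3, d@B2, f@B0}
  B4:   IN={a@B3, d@B2, f@B0}   OUT={a@B4, d@B2, f@B0}

Merge at B1: IN[B1] = OUT[B0] ⊔ OUT[B2] = {a@B2, d@B2, f@B0}
Applying B1's transfer function to that IN value gives OUT[B1] (row B1 above).

Answer: {a@B1, d@B1, f@B0}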